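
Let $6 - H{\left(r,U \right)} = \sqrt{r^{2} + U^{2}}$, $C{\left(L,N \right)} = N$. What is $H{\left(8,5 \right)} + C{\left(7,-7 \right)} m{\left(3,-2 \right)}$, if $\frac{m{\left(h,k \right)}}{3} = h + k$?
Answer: $-15 - \sqrt{89} \approx -24.434$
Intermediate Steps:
$m{\left(h,k \right)} = 3 h + 3 k$ ($m{\left(h,k \right)} = 3 \left(h + k\right) = 3 h + 3 k$)
$H{\left(r,U \right)} = 6 - \sqrt{U^{2} + r^{2}}$ ($H{\left(r,U \right)} = 6 - \sqrt{r^{2} + U^{2}} = 6 - \sqrt{U^{2} + r^{2}}$)
$H{\left(8,5 \right)} + C{\left(7,-7 \right)} m{\left(3,-2 \right)} = \left(6 - \sqrt{5^{2} + 8^{2}}\right) - 7 \left(3 \cdot 3 + 3 \left(-2\right)\right) = \left(6 - \sqrt{25 + 64}\right) - 7 \left(9 - 6\right) = \left(6 - \sqrt{89}\right) - 21 = -15 - \sqrt{89}$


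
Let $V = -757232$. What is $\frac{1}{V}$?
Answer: $- \frac{1}{757232} \approx -1.3206 \cdot 10^{-6}$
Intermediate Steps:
$\frac{1}{V} = \frac{1}{-757232} = - \frac{1}{757232}$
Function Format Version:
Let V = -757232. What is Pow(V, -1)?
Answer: Rational(-1, 757232) ≈ -1.3206e-6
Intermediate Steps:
Pow(V, -1) = Pow(-757232, -1) = Rational(-1, 757232)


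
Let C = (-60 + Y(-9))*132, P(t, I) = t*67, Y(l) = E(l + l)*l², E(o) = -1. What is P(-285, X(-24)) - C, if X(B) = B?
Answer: -483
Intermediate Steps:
Y(l) = -l²
P(t, I) = 67*t
C = -18612 (C = (-60 - 1*(-9)²)*132 = (-60 - 1*81)*132 = (-60 - 81)*132 = -141*132 = -18612)
P(-285, X(-24)) - C = 67*(-285) - 1*(-18612) = -19095 + 18612 = -483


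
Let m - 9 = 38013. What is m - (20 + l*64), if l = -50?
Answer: 41202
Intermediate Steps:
m = 38022 (m = 9 + 38013 = 38022)
m - (20 + l*64) = 38022 - (20 - 50*64) = 38022 - (20 - 3200) = 38022 - 1*(-3180) = 38022 + 3180 = 41202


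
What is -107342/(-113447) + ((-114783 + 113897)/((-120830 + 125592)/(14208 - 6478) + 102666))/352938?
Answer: 7516520428829574293/7944017394177098853 ≈ 0.94619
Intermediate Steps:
-107342/(-113447) + ((-114783 + 113897)/((-120830 + 125592)/(14208 - 6478) + 102666))/352938 = -107342*(-1/113447) - 886/(4762/7730 + 102666)*(1/352938) = 107342/113447 - 886/(4762*(1/7730) + 102666)*(1/352938) = 107342/113447 - 886/(2381/3865 + 102666)*(1/352938) = 107342/113447 - 886/396806471/3865*(1/352938) = 107342/113447 - 886*3865/396806471*(1/352938) = 107342/113447 - 3424390/396806471*1/352938 = 107342/113447 - 1712195/70024041130899 = 7516520428829574293/7944017394177098853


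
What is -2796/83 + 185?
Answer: 12559/83 ≈ 151.31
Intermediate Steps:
-2796/83 + 185 = 12559/83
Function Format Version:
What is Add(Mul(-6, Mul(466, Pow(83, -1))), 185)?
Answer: Rational(12559, 83) ≈ 151.31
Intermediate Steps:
Add(Mul(-6, Mul(466, Pow(83, -1))), 185) = Add(Mul(-6, Mul(466, Rational(1, 83))), 185) = Add(Mul(-6, Rational(466, 83)), 185) = Add(Rational(-2796, 83), 185) = Rational(12559, 83)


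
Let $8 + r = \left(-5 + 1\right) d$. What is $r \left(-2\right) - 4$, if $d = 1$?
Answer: $20$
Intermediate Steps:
$r = -12$ ($r = -8 + \left(-5 + 1\right) 1 = -8 - 4 = -12$)
$r \left(-2\right) - 4 = \left(-12\right) \left(-2\right) - 4 = 24 - 4 = 20$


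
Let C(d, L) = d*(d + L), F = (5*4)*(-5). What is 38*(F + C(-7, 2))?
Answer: -2470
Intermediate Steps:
F = -100 (F = 20*(-5) = -100)
C(d, L) = d*(L + d)
38*(F + C(-7, 2)) = 38*(-100 - 7*(2 - 7)) = 38*(-100 - 7*(-5)) = 38*(-100 + 35) = 38*(-65) = -2470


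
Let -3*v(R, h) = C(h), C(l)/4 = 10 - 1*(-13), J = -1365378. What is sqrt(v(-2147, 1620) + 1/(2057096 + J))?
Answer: I*sqrt(132058760235162)/2075154 ≈ 5.5378*I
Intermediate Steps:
C(l) = 92 (C(l) = 4*(10 - 1*(-13)) = 4*(10 + 13) = 4*23 = 92)
v(R, h) = -92/3 (v(R, h) = -1/3*92 = -92/3)
sqrt(v(-2147, 1620) + 1/(2057096 + J)) = sqrt(-92/3 + 1/(2057096 - 1365378)) = sqrt(-92/3 + 1/691718) = sqrt(-63638053/2075154) = I*sqrt(132058760235162)/2075154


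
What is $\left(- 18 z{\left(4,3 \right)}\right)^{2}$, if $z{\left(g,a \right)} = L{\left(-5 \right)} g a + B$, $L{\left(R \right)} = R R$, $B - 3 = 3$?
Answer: $30338064$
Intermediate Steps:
$B = 6$ ($B = 3 + 3 = 6$)
$L{\left(R \right)} = R^{2}$
$z{\left(g,a \right)} = 6 + 25 a g$ ($z{\left(g,a \right)} = \left(-5\right)^{2} g a + 6 = 25 g a + 6 = 25 a g + 6 = 6 + 25 a g$)
$\left(- 18 z{\left(4,3 \right)}\right)^{2} = \left(- 18 \left(6 + 25 \cdot 3 \cdot 4\right)\right)^{2} = \left(- 18 \left(6 + 300\right)\right)^{2} = \left(\left(-18\right) 306\right)^{2} = \left(-5508\right)^{2} = 30338064$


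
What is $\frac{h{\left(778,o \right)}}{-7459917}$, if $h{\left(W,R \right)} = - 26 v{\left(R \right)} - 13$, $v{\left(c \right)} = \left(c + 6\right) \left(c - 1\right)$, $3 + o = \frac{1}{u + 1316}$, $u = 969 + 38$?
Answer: $- \frac{1613562743}{40256166444693} \approx -4.0082 \cdot 10^{-5}$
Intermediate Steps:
$u = 1007$
$o = - \frac{6968}{2323}$ ($o = -3 + \frac{1}{1007 + 1316} = -3 + \frac{1}{2323} = - \frac{6968}{2323} \approx -2.9996$)
$v{\left(c \right)} = \left(-1 + c\right) \left(6 + c\right)$ ($v{\left(c \right)} = \left(6 + c\right) \left(-1 + c\right) = \left(-1 + c\right) \left(6 + c\right)$)
$h{\left(W,R \right)} = 143 - 130 R - 26 R^{2}$ ($h{\left(W,R \right)} = - 26 \left(-6 + R^{2} + 5 R\right) - 13 = \left(156 - 130 R - 26 R^{2}\right) - 13 = 143 - 130 R - 26 R^{2}$)
$\frac{h{\left(778,o \right)}}{-7459917} = \frac{143 - - \frac{905840}{2323} - 26 \left(- \frac{6968}{2323}\right)^{2}}{-7459917} = \left(143 + \frac{905840}{2323} - \frac{1262378624}{5396329}\right) \left(- \frac{1}{7459917}\right) = \frac{1613562743}{5396329} \left(- \frac{1}{7459917}\right) = - \frac{1613562743}{40256166444693}$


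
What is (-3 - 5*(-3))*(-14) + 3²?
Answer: -159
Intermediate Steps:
(-3 - 5*(-3))*(-14) + 3² = (-3 + 15)*(-14) + 9 = 12*(-14) + 9 = -168 + 9 = -159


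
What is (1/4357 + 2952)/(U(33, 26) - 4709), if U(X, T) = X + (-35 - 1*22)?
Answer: -12861865/20621681 ≈ -0.62371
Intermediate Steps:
U(X, T) = -57 + X (U(X, T) = X + (-35 - 22) = X - 57 = -57 + X)
(1/4357 + 2952)/(U(33, 26) - 4709) = (1/4357 + 2952)/((-57 + 33) - 4709) = (1/4357 + 2952)/(-24 - 4709) = (12861865/4357)/(-4733) = (12861865/4357)*(-1/4733) = -12861865/20621681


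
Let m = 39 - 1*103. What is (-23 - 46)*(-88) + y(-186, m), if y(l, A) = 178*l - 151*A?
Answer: -17372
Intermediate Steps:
m = -64 (m = 39 - 103 = -64)
y(l, A) = -151*A + 178*l
(-23 - 46)*(-88) + y(-186, m) = (-23 - 46)*(-88) + (-151*(-64) + 178*(-186)) = -69*(-88) + (9664 - 33108) = 6072 - 23444 = -17372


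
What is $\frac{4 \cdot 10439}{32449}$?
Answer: $\frac{41756}{32449} \approx 1.2868$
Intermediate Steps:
$\frac{4 \cdot 10439}{32449} = 41756 \cdot \frac{1}{32449} = \frac{41756}{32449}$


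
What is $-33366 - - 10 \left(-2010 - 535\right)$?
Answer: $-58816$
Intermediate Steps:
$-33366 - - 10 \left(-2010 - 535\right) = -33366 - \left(-10\right) \left(-2545\right) = -33366 - 25450 = -58816$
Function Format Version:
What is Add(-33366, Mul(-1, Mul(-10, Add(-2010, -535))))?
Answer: -58816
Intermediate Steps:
Add(-33366, Mul(-1, Mul(-10, Add(-2010, -535)))) = Add(-33366, Mul(-1, Mul(-10, -2545))) = Add(-33366, Mul(-1, 25450)) = Add(-33366, -25450) = -58816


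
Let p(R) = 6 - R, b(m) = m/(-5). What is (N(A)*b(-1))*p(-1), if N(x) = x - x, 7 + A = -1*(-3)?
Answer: 0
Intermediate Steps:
A = -4 (A = -7 - 1*(-3) = -7 + 3 = -4)
b(m) = -m/5 (b(m) = m*(-⅕) = -m/5)
N(x) = 0
(N(A)*b(-1))*p(-1) = (0*(-⅕*(-1)))*(6 - 1*(-1)) = (0*(⅕))*(6 + 1) = 0*7 = 0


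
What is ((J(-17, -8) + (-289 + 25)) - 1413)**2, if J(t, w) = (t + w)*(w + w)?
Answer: 1630729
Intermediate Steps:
J(t, w) = 2*w*(t + w) (J(t, w) = (t + w)*(2*w) = 2*w*(t + w))
((J(-17, -8) + (-289 + 25)) - 1413)**2 = ((2*(-8)*(-17 - 8) + (-289 + 25)) - 1413)**2 = ((2*(-8)*(-25) - 264) - 1413)**2 = ((400 - 264) - 1413)**2 = (136 - 1413)**2 = (-1277)**2 = 1630729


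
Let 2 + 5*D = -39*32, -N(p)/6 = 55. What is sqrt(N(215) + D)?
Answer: 2*I*sqrt(145) ≈ 24.083*I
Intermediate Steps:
N(p) = -330 (N(p) = -6*55 = -330)
D = -250 (D = -2/5 + (-39*32)/5 = -2/5 + (1/5)*(-1248) = -2/5 - 1248/5 = -250)
sqrt(N(215) + D) = sqrt(-330 - 250) = sqrt(-580) = 2*I*sqrt(145)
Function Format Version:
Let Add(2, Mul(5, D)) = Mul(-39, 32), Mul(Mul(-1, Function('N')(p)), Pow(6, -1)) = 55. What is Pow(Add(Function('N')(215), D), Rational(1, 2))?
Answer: Mul(2, I, Pow(145, Rational(1, 2))) ≈ Mul(24.083, I)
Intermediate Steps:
Function('N')(p) = -330 (Function('N')(p) = Mul(-6, 55) = -330)
D = -250 (D = Add(Rational(-2, 5), Mul(Rational(1, 5), Mul(-39, 32))) = Add(Rational(-2, 5), Mul(Rational(1, 5), -1248)) = Add(Rational(-2, 5), Rational(-1248, 5)) = -250)
Pow(Add(Function('N')(215), D), Rational(1, 2)) = Pow(Add(-330, -250), Rational(1, 2)) = Pow(-580, Rational(1, 2)) = Mul(2, I, Pow(145, Rational(1, 2)))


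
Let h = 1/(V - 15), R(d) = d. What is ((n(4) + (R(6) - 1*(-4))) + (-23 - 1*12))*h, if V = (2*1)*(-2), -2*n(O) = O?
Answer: 27/19 ≈ 1.4211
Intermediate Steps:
n(O) = -O/2
V = -4 (V = 2*(-2) = -4)
h = -1/19 (h = 1/(-4 - 15) = 1/(-19) = -1/19 ≈ -0.052632)
((n(4) + (R(6) - 1*(-4))) + (-23 - 1*12))*h = ((-½*4 + (6 - 1*(-4))) + (-23 - 1*12))*(-1/19) = ((-2 + (6 + 4)) + (-23 - 12))*(-1/19) = ((-2 + 10) - 35)*(-1/19) = (8 - 35)*(-1/19) = -27*(-1/19) = 27/19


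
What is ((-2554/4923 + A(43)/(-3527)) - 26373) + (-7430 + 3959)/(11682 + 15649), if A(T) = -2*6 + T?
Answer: -12515872532064215/474559659351 ≈ -26374.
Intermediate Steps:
A(T) = -12 + T
((-2554/4923 + A(43)/(-3527)) - 26373) + (-7430 + 3959)/(11682 + 15649) = ((-2554/4923 + (-12 + 43)/(-3527)) - 26373) + (-7430 + 3959)/(11682 + 15649) = ((-2554*1/4923 + 31*(-1/3527)) - 26373) - 3471/27331 = ((-2554/4923 - 31/3527) - 26373) - 3471*1/27331 = (-9160571/17363421 - 26373) - 3471/27331 = -457934662604/17363421 - 3471/27331 = -12515872532064215/474559659351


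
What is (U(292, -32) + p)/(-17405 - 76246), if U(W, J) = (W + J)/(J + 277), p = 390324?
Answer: -19125928/4588899 ≈ -4.1679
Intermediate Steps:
U(W, J) = (J + W)/(277 + J)
(U(292, -32) + p)/(-17405 - 76246) = ((-32 + 292)/(277 - 32) + 390324)/(-17405 - 76246) = (260/245 + 390324)/(-93651) = ((1/245)*260 + 390324)*(-1/93651) = (52/49 + 390324)*(-1/93651) = (19125928/49)*(-1/93651) = -19125928/4588899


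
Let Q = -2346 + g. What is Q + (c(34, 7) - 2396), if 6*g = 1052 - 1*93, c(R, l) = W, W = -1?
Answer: -27499/6 ≈ -4583.2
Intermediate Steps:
c(R, l) = -1
g = 959/6 (g = (1052 - 1*93)/6 = (1052 - 93)/6 = (⅙)*959 = 959/6 ≈ 159.83)
Q = -13117/6 (Q = -2346 + 959/6 = -13117/6 ≈ -2186.2)
Q + (c(34, 7) - 2396) = -13117/6 + (-1 - 2396) = -13117/6 - 2397 = -27499/6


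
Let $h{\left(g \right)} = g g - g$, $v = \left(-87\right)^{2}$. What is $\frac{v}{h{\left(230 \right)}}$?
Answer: $\frac{7569}{52670} \approx 0.14371$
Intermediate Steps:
$v = 7569$
$h{\left(g \right)} = g^{2} - g$
$\frac{v}{h{\left(230 \right)}} = \frac{7569}{230 \left(-1 + 230\right)} = \frac{7569}{230 \cdot 229} = \frac{7569}{52670}$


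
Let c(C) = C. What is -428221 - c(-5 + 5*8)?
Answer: -428256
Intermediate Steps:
-428221 - c(-5 + 5*8) = -428221 - (-5 + 5*8) = -428221 - (-5 + 40) = -428221 - 1*35 = -428221 - 35 = -428256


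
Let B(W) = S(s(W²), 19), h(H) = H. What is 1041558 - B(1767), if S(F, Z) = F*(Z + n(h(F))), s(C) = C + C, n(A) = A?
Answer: -38994872003508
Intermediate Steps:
s(C) = 2*C
S(F, Z) = F*(F + Z) (S(F, Z) = F*(Z + F) = F*(F + Z))
B(W) = 2*W²*(19 + 2*W²) (B(W) = (2*W²)*(2*W² + 19) = (2*W²)*(19 + 2*W²) = 2*W²*(19 + 2*W²))
1041558 - B(1767) = 1041558 - 1767²*(38 + 4*1767²) = 1041558 - 3122289*(38 + 4*3122289) = 1041558 - 3122289*(38 + 12489156) = 1041558 - 3122289*12489194 = 1041558 - 1*38994873045066 = 1041558 - 38994873045066 = -38994872003508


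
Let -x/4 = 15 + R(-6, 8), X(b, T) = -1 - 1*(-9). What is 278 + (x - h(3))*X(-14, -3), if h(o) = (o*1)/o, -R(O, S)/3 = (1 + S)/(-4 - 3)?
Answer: -2334/7 ≈ -333.43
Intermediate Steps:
X(b, T) = 8 (X(b, T) = -1 + 9 = 8)
R(O, S) = 3/7 + 3*S/7 (R(O, S) = -3*(1 + S)/(-4 - 3) = -3*(1 + S)/(-7) = -3*(1 + S)*(-1)/7 = -3*(-⅐ - S/7) = 3/7 + 3*S/7)
x = -528/7 (x = -4*(15 + (3/7 + (3/7)*8)) = -4*(15 + (3/7 + 24/7)) = -4*(15 + 27/7) = -4*132/7 = -528/7 ≈ -75.429)
h(o) = 1 (h(o) = o/o = 1)
278 + (x - h(3))*X(-14, -3) = 278 + (-528/7 - 1*1)*8 = 278 + (-528/7 - 1)*8 = 278 - 535/7*8 = 278 - 4280/7 = -2334/7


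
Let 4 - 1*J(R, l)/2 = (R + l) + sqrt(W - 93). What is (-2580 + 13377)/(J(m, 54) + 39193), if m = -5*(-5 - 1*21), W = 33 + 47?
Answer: 419279901/1508001941 + 21594*I*sqrt(13)/1508001941 ≈ 0.27804 + 5.163e-5*I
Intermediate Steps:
W = 80
m = 130 (m = -5*(-5 - 21) = -5*(-26) = 130)
J(R, l) = 8 - 2*R - 2*l - 2*I*sqrt(13) (J(R, l) = 8 - 2*((R + l) + sqrt(80 - 93)) = 8 - 2*((R + l) + sqrt(-13)) = 8 - 2*((R + l) + I*sqrt(13)) = 8 - 2*(R + l + I*sqrt(13)) = 8 + (-2*R - 2*l - 2*I*sqrt(13)) = 8 - 2*R - 2*l - 2*I*sqrt(13))
(-2580 + 13377)/(J(m, 54) + 39193) = (-2580 + 13377)/((8 - 2*130 - 2*54 - 2*I*sqrt(13)) + 39193) = 10797/((8 - 260 - 108 - 2*I*sqrt(13)) + 39193) = 10797/((-360 - 2*I*sqrt(13)) + 39193) = 10797/(38833 - 2*I*sqrt(13))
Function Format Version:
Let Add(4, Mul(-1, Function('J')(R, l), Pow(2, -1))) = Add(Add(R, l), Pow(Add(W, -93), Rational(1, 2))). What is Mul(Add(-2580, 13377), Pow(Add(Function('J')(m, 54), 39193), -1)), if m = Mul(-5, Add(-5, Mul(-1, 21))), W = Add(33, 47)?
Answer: Add(Rational(419279901, 1508001941), Mul(Rational(21594, 1508001941), I, Pow(13, Rational(1, 2)))) ≈ Add(0.27804, Mul(5.1630e-5, I))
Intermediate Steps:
W = 80
m = 130 (m = Mul(-5, Add(-5, -21)) = Mul(-5, -26) = 130)
Function('J')(R, l) = Add(8, Mul(-2, R), Mul(-2, l), Mul(-2, I, Pow(13, Rational(1, 2)))) (Function('J')(R, l) = Add(8, Mul(-2, Add(Add(R, l), Pow(Add(80, -93), Rational(1, 2))))) = Add(8, Mul(-2, Add(Add(R, l), Pow(-13, Rational(1, 2))))) = Add(8, Mul(-2, Add(Add(R, l), Mul(I, Pow(13, Rational(1, 2)))))) = Add(8, Mul(-2, Add(R, l, Mul(I, Pow(13, Rational(1, 2)))))) = Add(8, Add(Mul(-2, R), Mul(-2, l), Mul(-2, I, Pow(13, Rational(1, 2))))) = Add(8, Mul(-2, R), Mul(-2, l), Mul(-2, I, Pow(13, Rational(1, 2)))))
Mul(Add(-2580, 13377), Pow(Add(Function('J')(m, 54), 39193), -1)) = Mul(Add(-2580, 13377), Pow(Add(Add(8, Mul(-2, 130), Mul(-2, 54), Mul(-2, I, Pow(13, Rational(1, 2)))), 39193), -1)) = Mul(10797, Pow(Add(Add(8, -260, -108, Mul(-2, I, Pow(13, Rational(1, 2)))), 39193), -1)) = Mul(10797, Pow(Add(Add(-360, Mul(-2, I, Pow(13, Rational(1, 2)))), 39193), -1)) = Mul(10797, Pow(Add(38833, Mul(-2, I, Pow(13, Rational(1, 2)))), -1))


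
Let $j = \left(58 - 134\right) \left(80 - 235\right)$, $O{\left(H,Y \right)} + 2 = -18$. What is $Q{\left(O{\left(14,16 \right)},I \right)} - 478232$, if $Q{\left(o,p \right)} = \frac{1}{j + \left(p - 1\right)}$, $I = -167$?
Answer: $- \frac{5553229983}{11612} \approx -4.7823 \cdot 10^{5}$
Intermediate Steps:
$O{\left(H,Y \right)} = -20$ ($O{\left(H,Y \right)} = -2 - 18 = -20$)
$j = 11780$ ($j = \left(-76\right) \left(-155\right) = 11780$)
$Q{\left(o,p \right)} = \frac{1}{11779 + p}$ ($Q{\left(o,p \right)} = \frac{1}{11780 + \left(p - 1\right)} = \frac{1}{11780 + \left(-1 + p\right)} = \frac{1}{11779 + p}$)
$Q{\left(O{\left(14,16 \right)},I \right)} - 478232 = \frac{1}{11779 - 167} - 478232 = \frac{1}{11612} - 478232 = - \frac{5553229983}{11612}$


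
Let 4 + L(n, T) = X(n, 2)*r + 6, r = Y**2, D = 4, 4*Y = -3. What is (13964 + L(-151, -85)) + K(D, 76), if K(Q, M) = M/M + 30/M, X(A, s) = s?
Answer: 2123215/152 ≈ 13969.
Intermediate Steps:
Y = -3/4 (Y = (1/4)*(-3) = -3/4 ≈ -0.75000)
r = 9/16 (r = (-3/4)**2 = 9/16 ≈ 0.56250)
K(Q, M) = 1 + 30/M
L(n, T) = 25/8 (L(n, T) = -4 + (2*(9/16) + 6) = -4 + (9/8 + 6) = -4 + 57/8 = 25/8)
(13964 + L(-151, -85)) + K(D, 76) = (13964 + 25/8) + (30 + 76)/76 = 111737/8 + (1/76)*106 = 111737/8 + 53/38 = 2123215/152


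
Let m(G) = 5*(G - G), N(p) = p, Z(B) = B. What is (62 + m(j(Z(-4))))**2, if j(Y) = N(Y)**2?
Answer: 3844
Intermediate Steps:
j(Y) = Y**2
m(G) = 0 (m(G) = 5*0 = 0)
(62 + m(j(Z(-4))))**2 = (62 + 0)**2 = 62**2 = 3844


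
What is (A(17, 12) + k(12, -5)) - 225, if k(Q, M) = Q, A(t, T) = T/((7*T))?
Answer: -1490/7 ≈ -212.86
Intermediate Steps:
A(t, T) = 1/7 (A(t, T) = T*(1/(7*T)) = 1/7)
(A(17, 12) + k(12, -5)) - 225 = (1/7 + 12) - 225 = 85/7 - 225 = -1490/7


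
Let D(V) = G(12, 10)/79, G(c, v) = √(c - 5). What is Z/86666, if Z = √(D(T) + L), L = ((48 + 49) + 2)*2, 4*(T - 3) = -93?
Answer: √(1235718 + 79*√7)/6846614 ≈ 0.00016238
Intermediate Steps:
T = -81/4 (T = 3 + (¼)*(-93) = 3 - 93/4 = -81/4 ≈ -20.250)
G(c, v) = √(-5 + c)
L = 198 (L = (97 + 2)*2 = 99*2 = 198)
D(V) = √7/79 (D(V) = √(-5 + 12)/79 = √7*(1/79) = √7/79)
Z = √(198 + √7/79) (Z = √(√7/79 + 198) = √(198 + √7/79) ≈ 14.072)
Z/86666 = (√(1235718 + 79*√7)/79)/86666 = (√(1235718 + 79*√7)/79)*(1/86666) = √(1235718 + 79*√7)/6846614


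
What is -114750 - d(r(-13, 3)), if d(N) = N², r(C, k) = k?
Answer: -114759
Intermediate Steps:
-114750 - d(r(-13, 3)) = -114750 - 1*3² = -114750 - 1*9 = -114750 - 9 = -114759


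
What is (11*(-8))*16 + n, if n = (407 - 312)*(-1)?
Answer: -1503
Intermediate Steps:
n = -95 (n = 95*(-1) = -95)
(11*(-8))*16 + n = (11*(-8))*16 - 95 = -88*16 - 95 = -1408 - 95 = -1503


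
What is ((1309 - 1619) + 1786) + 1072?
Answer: 2548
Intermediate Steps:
((1309 - 1619) + 1786) + 1072 = (-310 + 1786) + 1072 = 1476 + 1072 = 2548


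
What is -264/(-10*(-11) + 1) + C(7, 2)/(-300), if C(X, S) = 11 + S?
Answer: -26881/11100 ≈ -2.4217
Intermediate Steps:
-264/(-10*(-11) + 1) + C(7, 2)/(-300) = -264/(-10*(-11) + 1) + (11 + 2)/(-300) = -264/(110 + 1) + 13*(-1/300) = -264/111 - 13/300 = -264*1/111 - 13/300 = -88/37 - 13/300 = -26881/11100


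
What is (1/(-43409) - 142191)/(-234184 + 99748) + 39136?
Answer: 57098348150296/1458933081 ≈ 39137.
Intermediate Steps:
(1/(-43409) - 142191)/(-234184 + 99748) + 39136 = (-1/43409 - 142191)/(-134436) + 39136 = -6172369120/43409*(-1/134436) + 39136 = 1543092280/1458933081 + 39136 = 57098348150296/1458933081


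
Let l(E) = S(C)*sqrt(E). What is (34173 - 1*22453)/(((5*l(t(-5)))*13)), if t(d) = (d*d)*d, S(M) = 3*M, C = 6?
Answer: -1172*I*sqrt(5)/2925 ≈ -0.89596*I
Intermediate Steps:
t(d) = d**3 (t(d) = d**2*d = d**3)
l(E) = 18*sqrt(E) (l(E) = (3*6)*sqrt(E) = 18*sqrt(E))
(34173 - 1*22453)/(((5*l(t(-5)))*13)) = (34173 - 1*22453)/(((5*(18*sqrt((-5)**3)))*13)) = (34173 - 22453)/(((5*(18*sqrt(-125)))*13)) = 11720/(((5*(18*(5*I*sqrt(5))))*13)) = 11720/(((5*(90*I*sqrt(5)))*13)) = 11720/(((450*I*sqrt(5))*13)) = 11720/((5850*I*sqrt(5))) = 11720*(-I*sqrt(5)/29250) = -1172*I*sqrt(5)/2925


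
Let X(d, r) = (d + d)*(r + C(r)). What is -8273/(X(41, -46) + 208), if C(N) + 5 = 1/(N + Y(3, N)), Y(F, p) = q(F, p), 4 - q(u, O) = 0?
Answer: 173733/83495 ≈ 2.0808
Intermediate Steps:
q(u, O) = 4 (q(u, O) = 4 - 1*0 = 4 + 0 = 4)
Y(F, p) = 4
C(N) = -5 + 1/(4 + N) (C(N) = -5 + 1/(N + 4) = -5 + 1/(4 + N))
X(d, r) = 2*d*(r + (-19 - 5*r)/(4 + r)) (X(d, r) = (d + d)*(r + (-19 - 5*r)/(4 + r)) = (2*d)*(r + (-19 - 5*r)/(4 + r)) = 2*d*(r + (-19 - 5*r)/(4 + r)))
-8273/(X(41, -46) + 208) = -8273/(2*41*(-19 + (-46)**2 - 1*(-46))/(4 - 46) + 208) = -8273/(2*41*(-19 + 2116 + 46)/(-42) + 208) = -8273/(2*41*(-1/42)*2143 + 208) = -8273/(-87863/21 + 208) = -8273/(-83495/21) = -8273*(-21/83495) = 173733/83495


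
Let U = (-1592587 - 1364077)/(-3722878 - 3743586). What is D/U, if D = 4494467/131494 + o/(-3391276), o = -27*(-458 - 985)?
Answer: 1777584825377814833/20601131414644319 ≈ 86.286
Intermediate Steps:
o = 38961 (o = -27*(-1443) = 38961)
D = 7618427466079/222966223172 (D = 4494467/131494 + 38961/(-3391276) = 4494467*(1/131494) + 38961*(-1/3391276) = 4494467/131494 - 38961/3391276 = 7618427466079/222966223172 ≈ 34.169)
U = 369583/933308 (U = -2956664/(-7466464) = -2956664*(-1/7466464) = 369583/933308 ≈ 0.39599)
D/U = 7618427466079/(222966223172*(369583/933308)) = (7618427466079/222966223172)*(933308/369583) = 1777584825377814833/20601131414644319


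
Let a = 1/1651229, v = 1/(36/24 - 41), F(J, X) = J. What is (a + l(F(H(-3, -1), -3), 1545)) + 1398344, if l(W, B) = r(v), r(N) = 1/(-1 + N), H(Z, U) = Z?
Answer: 187027748899846/133749549 ≈ 1.3983e+6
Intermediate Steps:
v = -2/79 (v = 1/(36*(1/24) - 41) = 1/(3/2 - 41) = 1/(-79/2) = -2/79 ≈ -0.025316)
l(W, B) = -79/81 (l(W, B) = 1/(-1 - 2/79) = 1/(-81/79) = -79/81)
a = 1/1651229 ≈ 6.0561e-7
(a + l(F(H(-3, -1), -3), 1545)) + 1398344 = (1/1651229 - 79/81) + 1398344 = -130447010/133749549 + 1398344 = 187027748899846/133749549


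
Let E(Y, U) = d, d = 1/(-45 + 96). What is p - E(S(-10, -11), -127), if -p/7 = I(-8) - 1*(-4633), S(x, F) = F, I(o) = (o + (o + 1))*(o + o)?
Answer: -1739662/51 ≈ -34111.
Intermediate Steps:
d = 1/51 ≈ 0.019608
I(o) = 2*o*(1 + 2*o) (I(o) = (o + (1 + o))*(2*o) = (1 + 2*o)*(2*o) = 2*o*(1 + 2*o))
E(Y, U) = 1/51
p = -34111 (p = -7*(2*(-8)*(1 + 2*(-8)) - 1*(-4633)) = -7*(2*(-8)*(1 - 16) + 4633) = -7*(2*(-8)*(-15) + 4633) = -7*(240 + 4633) = -7*4873 = -34111)
p - E(S(-10, -11), -127) = -34111 - 1*1/51 = -34111 - 1/51 = -1739662/51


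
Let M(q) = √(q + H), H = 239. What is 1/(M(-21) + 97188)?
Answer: 48594/4722753563 - √218/9445507126 ≈ 1.0288e-5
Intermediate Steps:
M(q) = √(239 + q) (M(q) = √(q + 239) = √(239 + q))
1/(M(-21) + 97188) = 1/(√(239 - 21) + 97188) = 1/(√218 + 97188) = 1/(97188 + √218)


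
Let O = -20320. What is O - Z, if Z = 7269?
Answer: -27589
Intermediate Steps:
O - Z = -20320 - 1*7269 = -20320 - 7269 = -27589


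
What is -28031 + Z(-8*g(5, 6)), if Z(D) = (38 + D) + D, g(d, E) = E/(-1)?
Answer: -27897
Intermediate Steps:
g(d, E) = -E (g(d, E) = E*(-1) = -E)
Z(D) = 38 + 2*D
-28031 + Z(-8*g(5, 6)) = -28031 + (38 + 2*(-(-8)*6)) = -28031 + (38 + 2*(-8*(-6))) = -28031 + (38 + 2*48) = -28031 + (38 + 96) = -28031 + 134 = -27897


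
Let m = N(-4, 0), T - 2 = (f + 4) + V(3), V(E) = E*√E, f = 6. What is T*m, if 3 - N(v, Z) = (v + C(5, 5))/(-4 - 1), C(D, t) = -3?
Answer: 96/5 + 24*√3/5 ≈ 27.514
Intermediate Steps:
V(E) = E^(3/2)
T = 12 + 3*√3 (T = 2 + ((6 + 4) + 3^(3/2)) = 2 + (10 + 3*√3) = 12 + 3*√3 ≈ 17.196)
N(v, Z) = 12/5 + v/5 (N(v, Z) = 3 - (v - 3)/(-4 - 1) = 3 - (-3 + v)/(-5) = 3 - (-3 + v)*(-1)/5 = 3 - (⅗ - v/5) = 3 + (-⅗ + v/5) = 12/5 + v/5)
m = 8/5 (m = 12/5 + (⅕)*(-4) = 12/5 - ⅘ = 8/5 ≈ 1.6000)
T*m = (12 + 3*√3)*(8/5) = 96/5 + 24*√3/5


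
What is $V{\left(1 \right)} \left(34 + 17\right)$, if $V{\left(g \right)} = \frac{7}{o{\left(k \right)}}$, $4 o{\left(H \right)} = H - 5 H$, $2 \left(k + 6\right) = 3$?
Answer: $\frac{238}{3} \approx 79.333$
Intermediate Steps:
$k = - \frac{9}{2}$ ($k = -6 + \frac{1}{2} \cdot 3 = -6 + \frac{3}{2} = - \frac{9}{2} \approx -4.5$)
$o{\left(H \right)} = - H$ ($o{\left(H \right)} = \frac{H - 5 H}{4} = \frac{\left(-4\right) H}{4} = - H$)
$V{\left(g \right)} = \frac{14}{9}$ ($V{\left(g \right)} = \frac{7}{\left(-1\right) \left(- \frac{9}{2}\right)} = \frac{7}{\frac{9}{2}} = 7 \cdot \frac{2}{9} = \frac{14}{9}$)
$V{\left(1 \right)} \left(34 + 17\right) = \frac{14 \left(34 + 17\right)}{9} = \frac{14}{9} \cdot 51 = \frac{238}{3}$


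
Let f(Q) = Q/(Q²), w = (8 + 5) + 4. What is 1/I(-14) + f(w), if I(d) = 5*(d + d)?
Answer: 123/2380 ≈ 0.051681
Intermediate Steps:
I(d) = 10*d (I(d) = 5*(2*d) = 10*d)
w = 17 (w = 13 + 4 = 17)
f(Q) = 1/Q (f(Q) = Q/Q² = 1/Q)
1/I(-14) + f(w) = 1/(10*(-14)) + 1/17 = 1/(-140) + 1/17 = -1/140 + 1/17 = 123/2380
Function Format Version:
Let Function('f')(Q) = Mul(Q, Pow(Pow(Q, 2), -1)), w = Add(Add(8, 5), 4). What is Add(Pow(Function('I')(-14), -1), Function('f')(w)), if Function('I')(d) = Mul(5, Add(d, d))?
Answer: Rational(123, 2380) ≈ 0.051681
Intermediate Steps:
Function('I')(d) = Mul(10, d) (Function('I')(d) = Mul(5, Mul(2, d)) = Mul(10, d))
w = 17 (w = Add(13, 4) = 17)
Function('f')(Q) = Pow(Q, -1) (Function('f')(Q) = Mul(Q, Pow(Q, -2)) = Pow(Q, -1))
Add(Pow(Function('I')(-14), -1), Function('f')(w)) = Add(Pow(Mul(10, -14), -1), Pow(17, -1)) = Add(Pow(-140, -1), Rational(1, 17)) = Add(Rational(-1, 140), Rational(1, 17)) = Rational(123, 2380)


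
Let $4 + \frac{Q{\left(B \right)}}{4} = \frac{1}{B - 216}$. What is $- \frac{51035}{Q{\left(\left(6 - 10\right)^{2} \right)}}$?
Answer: $\frac{2551750}{801} \approx 3185.7$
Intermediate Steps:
$Q{\left(B \right)} = -16 + \frac{4}{-216 + B}$ ($Q{\left(B \right)} = -16 + \frac{4}{B - 216} = -16 + \frac{4}{-216 + B}$)
$- \frac{51035}{Q{\left(\left(6 - 10\right)^{2} \right)}} = - \frac{51035}{4 \frac{1}{-216 + \left(6 - 10\right)^{2}} \left(865 - 4 \left(6 - 10\right)^{2}\right)} = - \frac{51035}{4 \frac{1}{-216 + \left(-4\right)^{2}} \left(865 - 4 \left(-4\right)^{2}\right)} = - \frac{51035}{4 \frac{1}{-216 + 16} \left(865 - 64\right)} = - \frac{51035}{4 \frac{1}{-200} \left(865 - 64\right)} = - \frac{51035}{4 \left(- \frac{1}{200}\right) 801} = - \frac{51035}{- \frac{801}{50}} = \left(-51035\right) \left(- \frac{50}{801}\right) = \frac{2551750}{801}$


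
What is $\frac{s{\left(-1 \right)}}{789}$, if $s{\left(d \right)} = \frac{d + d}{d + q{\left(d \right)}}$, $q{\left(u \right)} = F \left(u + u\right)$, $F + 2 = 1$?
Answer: $- \frac{2}{789} \approx -0.0025349$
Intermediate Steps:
$F = -1$ ($F = -2 + 1 = -1$)
$q{\left(u \right)} = - 2 u$ ($q{\left(u \right)} = - (u + u) = - 2 u$)
$s{\left(d \right)} = -2$ ($s{\left(d \right)} = \frac{d + d}{d - 2 d} = \frac{2 d}{\left(-1\right) d} = 2 d \left(- \frac{1}{d}\right) = -2$)
$\frac{s{\left(-1 \right)}}{789} = \frac{1}{789} \left(-2\right) = - \frac{2}{789}$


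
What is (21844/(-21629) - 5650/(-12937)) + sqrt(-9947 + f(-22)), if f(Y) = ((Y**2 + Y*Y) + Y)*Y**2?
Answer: -3730046/6507311 + sqrt(447917) ≈ 668.69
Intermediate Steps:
f(Y) = Y**2*(Y + 2*Y**2) (f(Y) = ((Y**2 + Y**2) + Y)*Y**2 = (2*Y**2 + Y)*Y**2 = (Y + 2*Y**2)*Y**2 = Y**2*(Y + 2*Y**2))
(21844/(-21629) - 5650/(-12937)) + sqrt(-9947 + f(-22)) = (21844/(-21629) - 5650/(-12937)) + sqrt(-9947 + (-22)**3*(1 + 2*(-22))) = (21844*(-1/21629) - 5650*(-1/12937)) + sqrt(-9947 - 10648*(1 - 44)) = (-508/503 + 5650/12937) + sqrt(-9947 - 10648*(-43)) = -3730046/6507311 + sqrt(-9947 + 457864) = -3730046/6507311 + sqrt(447917)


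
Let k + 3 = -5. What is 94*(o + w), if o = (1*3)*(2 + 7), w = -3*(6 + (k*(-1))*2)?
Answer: -3666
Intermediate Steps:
k = -8 (k = -3 - 5 = -8)
w = -66 (w = -3*(6 - 8*(-1)*2) = -3*(6 + 8*2) = -3*(6 + 16) = -3*22 = -66)
o = 27 (o = 3*9 = 27)
94*(o + w) = 94*(27 - 66) = 94*(-39) = -3666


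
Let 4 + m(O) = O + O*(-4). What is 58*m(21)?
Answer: -3886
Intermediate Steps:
m(O) = -4 - 3*O (m(O) = -4 + (O + O*(-4)) = -4 + (O - 4*O) = -4 - 3*O)
58*m(21) = 58*(-4 - 3*21) = 58*(-4 - 63) = 58*(-67) = -3886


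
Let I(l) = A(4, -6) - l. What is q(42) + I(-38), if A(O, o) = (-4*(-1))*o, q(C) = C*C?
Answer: 1778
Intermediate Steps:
q(C) = C**2
A(O, o) = 4*o
I(l) = -24 - l (I(l) = 4*(-6) - l = -24 - l)
q(42) + I(-38) = 42**2 + (-24 - 1*(-38)) = 1764 + (-24 + 38) = 1764 + 14 = 1778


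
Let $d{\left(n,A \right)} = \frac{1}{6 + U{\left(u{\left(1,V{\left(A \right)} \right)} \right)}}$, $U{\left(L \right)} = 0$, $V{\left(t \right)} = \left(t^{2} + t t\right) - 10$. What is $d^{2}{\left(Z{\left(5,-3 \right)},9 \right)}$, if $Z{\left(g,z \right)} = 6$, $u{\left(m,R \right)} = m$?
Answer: $\frac{1}{36} \approx 0.027778$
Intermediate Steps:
$V{\left(t \right)} = -10 + 2 t^{2}$ ($V{\left(t \right)} = \left(t^{2} + t^{2}\right) - 10 = 2 t^{2} - 10 = -10 + 2 t^{2}$)
$d{\left(n,A \right)} = \frac{1}{6}$ ($d{\left(n,A \right)} = \frac{1}{6 + 0} = \frac{1}{6}$)
$d^{2}{\left(Z{\left(5,-3 \right)},9 \right)} = \left(\frac{1}{6}\right)^{2} = \frac{1}{36}$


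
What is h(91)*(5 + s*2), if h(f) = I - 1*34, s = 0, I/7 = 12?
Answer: 250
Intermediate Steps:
I = 84 (I = 7*12 = 84)
h(f) = 50 (h(f) = 84 - 1*34 = 84 - 34 = 50)
h(91)*(5 + s*2) = 50*(5 + 0*2) = 50*(5 + 0) = 50*5 = 250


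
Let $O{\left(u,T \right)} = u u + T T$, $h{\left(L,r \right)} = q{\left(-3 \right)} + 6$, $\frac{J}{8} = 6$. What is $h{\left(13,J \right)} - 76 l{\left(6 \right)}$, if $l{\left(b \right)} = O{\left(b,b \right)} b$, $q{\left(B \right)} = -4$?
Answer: $-32830$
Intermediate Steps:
$J = 48$ ($J = 8 \cdot 6 = 48$)
$h{\left(L,r \right)} = 2$ ($h{\left(L,r \right)} = -4 + 6 = 2$)
$O{\left(u,T \right)} = T^{2} + u^{2}$ ($O{\left(u,T \right)} = u^{2} + T^{2} = T^{2} + u^{2}$)
$l{\left(b \right)} = 2 b^{3}$ ($l{\left(b \right)} = \left(b^{2} + b^{2}\right) b = 2 b^{2} b = 2 b^{3}$)
$h{\left(13,J \right)} - 76 l{\left(6 \right)} = 2 - 76 \cdot 2 \cdot 6^{3} = 2 - 76 \cdot 2 \cdot 216 = 2 - 32832 = -32830$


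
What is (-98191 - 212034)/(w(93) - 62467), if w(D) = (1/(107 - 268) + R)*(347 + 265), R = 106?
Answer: -49946225/386593 ≈ -129.20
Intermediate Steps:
w(D) = 10443780/161 (w(D) = (1/(107 - 268) + 106)*(347 + 265) = (1/(-161) + 106)*612 = (-1/161 + 106)*612 = (17065/161)*612 = 10443780/161)
(-98191 - 212034)/(w(93) - 62467) = (-98191 - 212034)/(10443780/161 - 62467) = -310225/386593/161 = -310225*161/386593 = -49946225/386593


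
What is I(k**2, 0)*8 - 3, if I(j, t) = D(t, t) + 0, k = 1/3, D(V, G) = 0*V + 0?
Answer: -3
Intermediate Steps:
D(V, G) = 0 (D(V, G) = 0 + 0 = 0)
k = 1/3 ≈ 0.33333
I(j, t) = 0 (I(j, t) = 0 + 0 = 0)
I(k**2, 0)*8 - 3 = 0*8 - 3 = 0 - 3 = -3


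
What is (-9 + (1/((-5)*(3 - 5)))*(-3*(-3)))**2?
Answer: 6561/100 ≈ 65.610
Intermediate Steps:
(-9 + (1/((-5)*(3 - 5)))*(-3*(-3)))**2 = (-9 - 1/5/(-2)*9)**2 = (-9 - 1/5*(-1/2)*9)**2 = (-9 + (1/10)*9)**2 = (-9 + 9/10)**2 = (-81/10)**2 = 6561/100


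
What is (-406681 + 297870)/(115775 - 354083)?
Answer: 108811/238308 ≈ 0.45660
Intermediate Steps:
(-406681 + 297870)/(115775 - 354083) = -108811/(-238308) = -108811*(-1/238308) = 108811/238308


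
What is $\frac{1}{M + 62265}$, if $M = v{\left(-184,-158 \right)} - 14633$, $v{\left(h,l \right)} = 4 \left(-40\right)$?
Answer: $\frac{1}{47472} \approx 2.1065 \cdot 10^{-5}$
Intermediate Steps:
$v{\left(h,l \right)} = -160$
$M = -14793$ ($M = -160 - 14633 = -14793$)
$\frac{1}{M + 62265} = \frac{1}{-14793 + 62265} = \frac{1}{47472}$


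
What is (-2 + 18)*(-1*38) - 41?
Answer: -649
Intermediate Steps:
(-2 + 18)*(-1*38) - 41 = 16*(-38) - 41 = -608 - 41 = -649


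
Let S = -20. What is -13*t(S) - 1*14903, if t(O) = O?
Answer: -14643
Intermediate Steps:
-13*t(S) - 1*14903 = -13*(-20) - 1*14903 = 260 - 14903 = -14643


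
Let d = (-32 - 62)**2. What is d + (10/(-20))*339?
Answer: 17333/2 ≈ 8666.5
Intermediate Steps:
d = 8836 (d = (-94)**2 = 8836)
d + (10/(-20))*339 = 8836 + (10/(-20))*339 = 8836 + (10*(-1/20))*339 = 8836 - 1/2*339 = 8836 - 339/2 = 17333/2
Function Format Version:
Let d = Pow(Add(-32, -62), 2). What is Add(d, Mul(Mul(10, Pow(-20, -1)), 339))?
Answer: Rational(17333, 2) ≈ 8666.5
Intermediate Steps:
d = 8836 (d = Pow(-94, 2) = 8836)
Add(d, Mul(Mul(10, Pow(-20, -1)), 339)) = Add(8836, Mul(Mul(10, Pow(-20, -1)), 339)) = Add(8836, Mul(Mul(10, Rational(-1, 20)), 339)) = Add(8836, Mul(Rational(-1, 2), 339)) = Add(8836, Rational(-339, 2)) = Rational(17333, 2)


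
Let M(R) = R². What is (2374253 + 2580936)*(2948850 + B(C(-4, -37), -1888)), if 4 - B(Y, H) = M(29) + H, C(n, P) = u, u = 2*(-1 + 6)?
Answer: 14617316986289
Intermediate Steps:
u = 10 (u = 2*5 = 10)
C(n, P) = 10
B(Y, H) = -837 - H (B(Y, H) = 4 - (29² + H) = 4 - (841 + H) = 4 + (-841 - H) = -837 - H)
(2374253 + 2580936)*(2948850 + B(C(-4, -37), -1888)) = (2374253 + 2580936)*(2948850 + (-837 - 1*(-1888))) = 4955189*(2948850 + (-837 + 1888)) = 4955189*(2948850 + 1051) = 4955189*2949901 = 14617316986289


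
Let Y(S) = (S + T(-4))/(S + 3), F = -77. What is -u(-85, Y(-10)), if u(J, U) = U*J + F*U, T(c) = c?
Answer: 324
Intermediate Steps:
Y(S) = (-4 + S)/(3 + S) (Y(S) = (S - 4)/(S + 3) = (-4 + S)/(3 + S))
u(J, U) = -77*U + J*U (u(J, U) = U*J - 77*U = J*U - 77*U = -77*U + J*U)
-u(-85, Y(-10)) = -(-4 - 10)/(3 - 10)*(-77 - 85) = --14/(-7)*(-162) = -(-⅐*(-14))*(-162) = -2*(-162) = -1*(-324) = 324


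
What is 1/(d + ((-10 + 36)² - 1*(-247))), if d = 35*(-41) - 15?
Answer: -1/527 ≈ -0.0018975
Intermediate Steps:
d = -1450 (d = -1435 - 15 = -1450)
1/(d + ((-10 + 36)² - 1*(-247))) = 1/(-1450 + ((-10 + 36)² - 1*(-247))) = 1/(-1450 + (26² + 247)) = 1/(-1450 + (676 + 247)) = 1/(-1450 + 923) = 1/(-527) = -1/527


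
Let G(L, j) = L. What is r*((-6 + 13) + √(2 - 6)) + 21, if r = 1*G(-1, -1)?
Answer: 14 - 2*I ≈ 14.0 - 2.0*I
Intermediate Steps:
r = -1 (r = 1*(-1) = -1)
r*((-6 + 13) + √(2 - 6)) + 21 = -((-6 + 13) + √(2 - 6)) + 21 = -(7 + √(-4)) + 21 = -(7 + 2*I) + 21 = (-7 - 2*I) + 21 = 14 - 2*I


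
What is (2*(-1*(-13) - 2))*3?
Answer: 66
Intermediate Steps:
(2*(-1*(-13) - 2))*3 = (2*(13 - 2))*3 = (2*11)*3 = 22*3 = 66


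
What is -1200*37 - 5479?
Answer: -49879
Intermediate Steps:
-1200*37 - 5479 = -44400 - 5479 = -49879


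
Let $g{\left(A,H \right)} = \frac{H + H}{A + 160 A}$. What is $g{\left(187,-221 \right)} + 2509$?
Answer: $\frac{4443413}{1771} \approx 2509.0$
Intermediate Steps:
$g{\left(A,H \right)} = \frac{2 H}{161 A}$
$g{\left(187,-221 \right)} + 2509 = \frac{2}{161} \left(-221\right) \frac{1}{187} + 2509 = - \frac{26}{1771} + 2509 = \frac{4443413}{1771}$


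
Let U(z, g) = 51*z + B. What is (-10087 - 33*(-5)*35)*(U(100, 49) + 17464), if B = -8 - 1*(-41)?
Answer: -97438264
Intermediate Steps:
B = 33 (B = -8 + 41 = 33)
U(z, g) = 33 + 51*z (U(z, g) = 51*z + 33 = 33 + 51*z)
(-10087 - 33*(-5)*35)*(U(100, 49) + 17464) = (-10087 - 33*(-5)*35)*((33 + 51*100) + 17464) = (-10087 + 165*35)*((33 + 5100) + 17464) = (-10087 + 5775)*(5133 + 17464) = -4312*22597 = -97438264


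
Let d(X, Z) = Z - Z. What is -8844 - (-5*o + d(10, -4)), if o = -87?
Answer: -9279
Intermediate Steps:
d(X, Z) = 0
-8844 - (-5*o + d(10, -4)) = -8844 - (-5*(-87) + 0) = -8844 - (435 + 0) = -8844 - 1*435 = -8844 - 435 = -9279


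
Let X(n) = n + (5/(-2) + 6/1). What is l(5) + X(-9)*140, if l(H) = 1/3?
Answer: -2309/3 ≈ -769.67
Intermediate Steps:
l(H) = 1/3
X(n) = 7/2 + n (X(n) = n + (5*(-1/2) + 6*1) = n + (-5/2 + 6) = n + 7/2 = 7/2 + n)
l(5) + X(-9)*140 = 1/3 + (7/2 - 9)*140 = 1/3 - 11/2*140 = 1/3 - 770 = -2309/3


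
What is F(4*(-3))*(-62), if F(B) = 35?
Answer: -2170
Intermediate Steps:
F(4*(-3))*(-62) = 35*(-62) = -2170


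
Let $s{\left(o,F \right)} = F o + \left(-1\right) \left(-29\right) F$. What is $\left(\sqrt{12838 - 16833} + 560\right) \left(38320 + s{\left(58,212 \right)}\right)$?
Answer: $31787840 + 56764 i \sqrt{3995} \approx 3.1788 \cdot 10^{7} + 3.5878 \cdot 10^{6} i$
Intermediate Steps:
$s{\left(o,F \right)} = 29 F + F o$ ($s{\left(o,F \right)} = F o + 29 F = 29 F + F o$)
$\left(\sqrt{12838 - 16833} + 560\right) \left(38320 + s{\left(58,212 \right)}\right) = \left(\sqrt{12838 - 16833} + 560\right) \left(38320 + 212 \left(29 + 58\right)\right) = \left(\sqrt{-3995} + 560\right) \left(38320 + 212 \cdot 87\right) = \left(i \sqrt{3995} + 560\right) \left(38320 + 18444\right) = \left(560 + i \sqrt{3995}\right) 56764 = 31787840 + 56764 i \sqrt{3995}$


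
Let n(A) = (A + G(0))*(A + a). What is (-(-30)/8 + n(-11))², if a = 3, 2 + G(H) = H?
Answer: 185761/16 ≈ 11610.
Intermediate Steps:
G(H) = -2 + H
n(A) = (-2 + A)*(3 + A) (n(A) = (A + (-2 + 0))*(A + 3) = (A - 2)*(3 + A) = (-2 + A)*(3 + A))
(-(-30)/8 + n(-11))² = (-(-30)/8 + (-6 - 11 + (-11)²))² = (-(-30)/8 + (-6 - 11 + 121))² = (-5*(-¾) + 104)² = (15/4 + 104)² = (431/4)² = 185761/16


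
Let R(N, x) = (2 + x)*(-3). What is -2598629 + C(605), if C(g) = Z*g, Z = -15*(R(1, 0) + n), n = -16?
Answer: -2398979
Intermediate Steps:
R(N, x) = -6 - 3*x
Z = 330 (Z = -15*((-6 - 3*0) - 16) = -15*((-6 + 0) - 16) = -15*(-6 - 16) = -15*(-22) = 330)
C(g) = 330*g
-2598629 + C(605) = -2598629 + 330*605 = -2598629 + 199650 = -2398979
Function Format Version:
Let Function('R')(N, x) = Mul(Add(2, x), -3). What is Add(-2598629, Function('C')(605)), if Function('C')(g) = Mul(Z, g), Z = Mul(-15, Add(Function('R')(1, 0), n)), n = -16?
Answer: -2398979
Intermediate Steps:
Function('R')(N, x) = Add(-6, Mul(-3, x))
Z = 330 (Z = Mul(-15, Add(Add(-6, Mul(-3, 0)), -16)) = Mul(-15, Add(Add(-6, 0), -16)) = Mul(-15, Add(-6, -16)) = Mul(-15, -22) = 330)
Function('C')(g) = Mul(330, g)
Add(-2598629, Function('C')(605)) = Add(-2598629, Mul(330, 605)) = Add(-2598629, 199650) = -2398979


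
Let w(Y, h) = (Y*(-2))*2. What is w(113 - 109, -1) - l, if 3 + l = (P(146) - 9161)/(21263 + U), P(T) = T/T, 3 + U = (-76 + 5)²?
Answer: -332753/26301 ≈ -12.652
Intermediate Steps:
w(Y, h) = -4*Y (w(Y, h) = -2*Y*2 = -4*Y)
U = 5038 (U = -3 + (-76 + 5)² = -3 + (-71)² = -3 + 5041 = 5038)
P(T) = 1
l = -88063/26301 (l = -3 + (1 - 9161)/(21263 + 5038) = -3 - 9160/26301 = -88063/26301 ≈ -3.3483)
w(113 - 109, -1) - l = -4*(113 - 109) - 1*(-88063/26301) = -4*4 + 88063/26301 = -16 + 88063/26301 = -332753/26301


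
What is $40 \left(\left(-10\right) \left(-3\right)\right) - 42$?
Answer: $1158$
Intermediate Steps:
$40 \left(\left(-10\right) \left(-3\right)\right) - 42 = 40 \cdot 30 - 42 = 1200 - 42 = 1158$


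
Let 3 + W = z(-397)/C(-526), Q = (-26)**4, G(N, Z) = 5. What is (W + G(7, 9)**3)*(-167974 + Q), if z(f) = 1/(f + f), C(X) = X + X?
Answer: 14725394201637/417644 ≈ 3.5258e+7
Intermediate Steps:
C(X) = 2*X
z(f) = 1/(2*f)
Q = 456976
W = -2505863/835288 (W = -3 + ((1/2)/(-397))/((2*(-526))) = -3 + ((1/2)*(-1/397))/(-1052) = -3 - 1/794*(-1/1052) = -3 + 1/835288 = -2505863/835288 ≈ -3.0000)
(W + G(7, 9)**3)*(-167974 + Q) = (-2505863/835288 + 5**3)*(-167974 + 456976) = (-2505863/835288 + 125)*289002 = (101905137/835288)*289002 = 14725394201637/417644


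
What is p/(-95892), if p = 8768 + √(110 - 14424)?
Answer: -2192/23973 - I*√14314/95892 ≈ -0.091436 - 0.0012477*I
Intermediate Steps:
p = 8768 + I*√14314 (p = 8768 + √(-14314) = 8768 + I*√14314 ≈ 8768.0 + 119.64*I)
p/(-95892) = (8768 + I*√14314)/(-95892) = (8768 + I*√14314)*(-1/95892) = -2192/23973 - I*√14314/95892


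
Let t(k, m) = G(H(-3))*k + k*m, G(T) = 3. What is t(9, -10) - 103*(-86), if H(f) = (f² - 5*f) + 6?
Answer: 8795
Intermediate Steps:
H(f) = 6 + f² - 5*f
t(k, m) = 3*k + k*m
t(9, -10) - 103*(-86) = 9*(3 - 10) - 103*(-86) = 9*(-7) + 8858 = -63 + 8858 = 8795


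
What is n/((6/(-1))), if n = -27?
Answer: 9/2 ≈ 4.5000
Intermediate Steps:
n/((6/(-1))) = -27/(6/(-1)) = -27/(6*(-1)) = -27/(-6) = -⅙*(-27) = 9/2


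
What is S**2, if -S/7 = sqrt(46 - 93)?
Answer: -2303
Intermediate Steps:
S = -7*I*sqrt(47) (S = -7*sqrt(46 - 93) = -7*I*sqrt(47) ≈ -47.99*I)
S**2 = (-7*I*sqrt(47))**2 = -2303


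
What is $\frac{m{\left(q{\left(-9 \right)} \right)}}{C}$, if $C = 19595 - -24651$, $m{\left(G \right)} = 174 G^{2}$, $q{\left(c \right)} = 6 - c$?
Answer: $\frac{19575}{22123} \approx 0.88483$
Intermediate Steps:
$C = 44246$ ($C = 19595 + 24651 = 44246$)
$\frac{m{\left(q{\left(-9 \right)} \right)}}{C} = \frac{174 \left(6 - -9\right)^{2}}{44246} = 174 \left(6 + 9\right)^{2} \cdot \frac{1}{44246} = 174 \cdot 15^{2} \cdot \frac{1}{44246} = 174 \cdot 225 \cdot \frac{1}{44246} = 39150 \cdot \frac{1}{44246} = \frac{19575}{22123}$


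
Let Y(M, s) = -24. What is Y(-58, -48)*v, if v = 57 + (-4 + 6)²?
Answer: -1464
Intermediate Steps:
v = 61 (v = 57 + 2² = 57 + 4 = 61)
Y(-58, -48)*v = -24*61 = -1464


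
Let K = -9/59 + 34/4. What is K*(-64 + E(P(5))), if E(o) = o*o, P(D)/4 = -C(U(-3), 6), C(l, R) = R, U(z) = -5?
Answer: 252160/59 ≈ 4273.9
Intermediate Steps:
P(D) = -24 (P(D) = 4*(-1*6) = 4*(-6) = -24)
E(o) = o**2
K = 985/118 (K = -9*1/59 + 34*(1/4) = -9/59 + 17/2 = 985/118 ≈ 8.3475)
K*(-64 + E(P(5))) = 985*(-64 + (-24)**2)/118 = 985*(-64 + 576)/118 = (985/118)*512 = 252160/59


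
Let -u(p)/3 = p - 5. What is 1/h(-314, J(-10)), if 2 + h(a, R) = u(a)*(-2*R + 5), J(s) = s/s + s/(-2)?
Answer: -1/6701 ≈ -0.00014923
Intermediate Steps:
J(s) = 1 - s/2 (J(s) = 1 + s*(-½) = 1 - s/2)
u(p) = 15 - 3*p (u(p) = -3*(p - 5) = -3*(-5 + p) = 15 - 3*p)
h(a, R) = -2 + (5 - 2*R)*(15 - 3*a) (h(a, R) = -2 + (15 - 3*a)*(-2*R + 5) = -2 + (15 - 3*a)*(5 - 2*R) = -2 + (5 - 2*R)*(15 - 3*a))
1/h(-314, J(-10)) = 1/(73 - 15*(-314) + 6*(1 - ½*(-10))*(-5 - 314)) = 1/(73 + 4710 + 6*(1 + 5)*(-319)) = 1/(73 + 4710 + 6*6*(-319)) = 1/(73 + 4710 - 11484) = 1/(-6701) = -1/6701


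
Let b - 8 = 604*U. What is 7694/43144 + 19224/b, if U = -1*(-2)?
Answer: 13105565/819736 ≈ 15.988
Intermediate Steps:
U = 2
b = 1216 (b = 8 + 604*2 = 8 + 1208 = 1216)
7694/43144 + 19224/b = 7694/43144 + 19224/1216 = 7694*(1/43144) + 19224*(1/1216) = 3847/21572 + 2403/152 = 13105565/819736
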